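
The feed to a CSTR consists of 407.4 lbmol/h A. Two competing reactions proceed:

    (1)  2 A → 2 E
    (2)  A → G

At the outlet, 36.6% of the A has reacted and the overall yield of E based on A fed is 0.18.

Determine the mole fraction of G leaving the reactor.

Yield of E: 2ξ₁ / 407.4 = 0.18 → ξ₁ = 36.67 lbmol/h.
Conversion of A: 2ξ₁ + 1ξ₂ = 0.366 × 407.4 = 149.1 → ξ₂ = 75.78 lbmol/h.
Outlet amounts (n = n₀ + Σ ν·ξ):
  A: 407.4 − 2(36.67) − 1(75.78) = 258.3
  E: 0 + 2(36.67) = 73.33
  G: 0 + 1(75.78) = 75.78
Total out = 407.4 lbmol/h; y_G = 75.78 / 407.4 = 0.186.

0.186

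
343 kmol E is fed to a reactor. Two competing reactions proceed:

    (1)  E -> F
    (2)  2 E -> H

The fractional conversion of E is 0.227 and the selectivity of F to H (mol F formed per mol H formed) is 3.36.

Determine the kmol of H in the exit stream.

14.5 kmol

Conversion of E: E consumed = 0.227 × 343 = 77.86 kmol = 1ξ₁ + 2ξ₂.
Selectivity: 1ξ₁ / (1ξ₂) = 3.36 → ξ₁ = 3.36 ξ₂.
Substitute: (1·3.36 + 2) ξ₂ = 77.86 → ξ₂ = 14.53 kmol, ξ₁ = 48.81 kmol.
Outlet amounts (n = n₀ + Σ ν·ξ):
  E: 343 − 1(48.81) − 2(14.53) = 265.1
  F: 0 + 1(48.81) = 48.81
  H: 0 + 1(14.53) = 14.53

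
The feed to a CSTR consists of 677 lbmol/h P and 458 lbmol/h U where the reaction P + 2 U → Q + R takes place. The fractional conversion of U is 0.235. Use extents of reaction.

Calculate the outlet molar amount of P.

U reacted = 0.235 × 458 = 107.6 lbmol/h; ν_U = −2, so ξ = 107.6/2 = 53.81 lbmol/h.
Outlet amounts (n = n₀ + ν ξ):
  P: 677 − 1(53.81) = 623.2
  U: 458 − 2(53.81) = 350.4
  Q: 0 + 1(53.81) = 53.81
  R: 0 + 1(53.81) = 53.81

623 lbmol/h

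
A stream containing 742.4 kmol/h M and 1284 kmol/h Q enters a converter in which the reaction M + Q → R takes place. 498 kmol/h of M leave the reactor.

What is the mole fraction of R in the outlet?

0.137

For M: n = n₀ − 1ξ → 498 = 742.4 − 1ξ, giving ξ = 244.4 kmol/h.
Outlet amounts (n = n₀ + ν ξ):
  M: 742.4 − 1(244.4) = 498
  Q: 1284 − 1(244.4) = 1040
  R: 0 + 1(244.4) = 244.4
Total out = 1782 kmol/h; y_R = 244.4 / 1782 = 0.1371.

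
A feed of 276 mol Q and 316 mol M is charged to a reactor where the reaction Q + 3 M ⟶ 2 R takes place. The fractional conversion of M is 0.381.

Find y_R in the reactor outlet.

M reacted = 0.381 × 316 = 120.4 mol; ν_M = −3, so ξ = 120.4/3 = 40.13 mol.
Outlet amounts (n = n₀ + ν ξ):
  Q: 276 − 1(40.13) = 235.9
  M: 316 − 3(40.13) = 195.6
  R: 0 + 2(40.13) = 80.26
Total out = 511.7 mol; y_R = 80.26 / 511.7 = 0.1568.

0.157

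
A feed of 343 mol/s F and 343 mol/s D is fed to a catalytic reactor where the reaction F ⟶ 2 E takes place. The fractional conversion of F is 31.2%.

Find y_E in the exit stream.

F reacted = 0.312 × 343 = 107 mol/s; ν_F = −1, so ξ = 107/1 = 107 mol/s.
Outlet amounts (n = n₀ + ν ξ):
  F: 343 − 1(107) = 236
  E: 0 + 2(107) = 214
  D: 343 (inert)
Total out = 793 mol/s; y_E = 214 / 793 = 0.2699.

0.27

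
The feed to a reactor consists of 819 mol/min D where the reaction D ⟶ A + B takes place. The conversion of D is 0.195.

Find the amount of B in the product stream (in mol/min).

160 mol/min

D reacted = 0.195 × 819 = 159.7 mol/min; ν_D = −1, so ξ = 159.7/1 = 159.7 mol/min.
Outlet amounts (n = n₀ + ν ξ):
  D: 819 − 1(159.7) = 659.3
  A: 0 + 1(159.7) = 159.7
  B: 0 + 1(159.7) = 159.7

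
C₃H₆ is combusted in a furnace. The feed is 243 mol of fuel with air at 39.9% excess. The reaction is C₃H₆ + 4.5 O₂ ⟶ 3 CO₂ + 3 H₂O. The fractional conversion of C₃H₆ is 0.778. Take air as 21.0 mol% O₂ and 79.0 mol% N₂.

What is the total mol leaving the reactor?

7620 mol

Stoichiometric O₂ = 4.5 × 243 = 1094 mol; O₂ fed = 1094 × 1.399 = 1530 mol.
N₂ fed = 1530 × 79/21 = 5755 mol.
Fuel reacted = 0.778 × 243 → ξ = 189.1 mol.
Outlet (n = n₀ + ν ξ):
  C₃H₆: 243 − 1(189.1) = 53.95
  O₂: 1530 − 4.5(189.1) = 679.1
  N₂: 5755 (inert)
  CO₂: 0 + 3(189.1) = 567.2
  H₂O: 0 + 3(189.1) = 567.2
Total out = 53.95 + 679.1 + 5755 + 567.2 + 567.2 = 7622 mol.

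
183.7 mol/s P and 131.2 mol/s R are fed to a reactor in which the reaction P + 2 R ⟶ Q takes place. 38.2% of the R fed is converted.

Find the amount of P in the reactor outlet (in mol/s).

R reacted = 0.382 × 131.2 = 50.12 mol/s; ν_R = −2, so ξ = 50.12/2 = 25.06 mol/s.
Outlet amounts (n = n₀ + ν ξ):
  P: 183.7 − 1(25.06) = 158.6
  R: 131.2 − 2(25.06) = 81.08
  Q: 0 + 1(25.06) = 25.06

159 mol/s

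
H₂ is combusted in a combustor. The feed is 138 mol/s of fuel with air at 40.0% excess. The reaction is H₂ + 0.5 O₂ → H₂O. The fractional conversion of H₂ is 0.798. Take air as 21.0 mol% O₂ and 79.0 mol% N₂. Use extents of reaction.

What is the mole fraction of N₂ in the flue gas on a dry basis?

Stoichiometric O₂ = 0.5 × 138 = 69 mol/s; O₂ fed = 69 × 1.400 = 96.6 mol/s.
N₂ fed = 96.6 × 79/21 = 363.4 mol/s.
Fuel reacted = 0.798 × 138 → ξ = 110.1 mol/s.
Outlet (n = n₀ + ν ξ):
  H₂: 138 − 1(110.1) = 27.88
  O₂: 96.6 − 0.5(110.1) = 41.54
  N₂: 363.4 (inert)
  H₂O: 0 + 1(110.1) = 110.1
Dry total = 432.8 mol/s; y_N₂ (dry) = 363.4 / 432.8 = 0.8396.

0.84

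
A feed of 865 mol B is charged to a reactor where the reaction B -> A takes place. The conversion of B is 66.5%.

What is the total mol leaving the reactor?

865 mol

B reacted = 0.665 × 865 = 575.2 mol; ν_B = −1, so ξ = 575.2/1 = 575.2 mol.
Outlet amounts (n = n₀ + ν ξ):
  B: 865 − 1(575.2) = 289.8
  A: 0 + 1(575.2) = 575.2
Total out = 289.8 + 575.2 = 865 mol.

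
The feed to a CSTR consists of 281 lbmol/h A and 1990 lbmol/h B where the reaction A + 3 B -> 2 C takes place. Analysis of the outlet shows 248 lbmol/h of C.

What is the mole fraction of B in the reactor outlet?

0.8

For C: n = n₀ + 2ξ → 248 = 0 + 2ξ, giving ξ = 124 lbmol/h.
Outlet amounts (n = n₀ + ν ξ):
  A: 281 − 1(124) = 157
  B: 1990 − 3(124) = 1618
  C: 0 + 2(124) = 248
Total out = 2023 lbmol/h; y_B = 1618 / 2023 = 0.7998.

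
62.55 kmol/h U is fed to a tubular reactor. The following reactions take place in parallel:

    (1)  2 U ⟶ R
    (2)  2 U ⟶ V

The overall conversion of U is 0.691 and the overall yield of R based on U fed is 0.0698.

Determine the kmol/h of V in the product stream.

Yield of R: 1ξ₁ / 62.55 = 0.0698 → ξ₁ = 4.366 kmol/h.
Conversion of U: 2ξ₁ + 2ξ₂ = 0.691 × 62.55 = 43.22 → ξ₂ = 17.25 kmol/h.
Outlet amounts (n = n₀ + Σ ν·ξ):
  U: 62.55 − 2(4.366) − 2(17.25) = 19.33
  R: 0 + 1(4.366) = 4.366
  V: 0 + 1(17.25) = 17.25

17.2 kmol/h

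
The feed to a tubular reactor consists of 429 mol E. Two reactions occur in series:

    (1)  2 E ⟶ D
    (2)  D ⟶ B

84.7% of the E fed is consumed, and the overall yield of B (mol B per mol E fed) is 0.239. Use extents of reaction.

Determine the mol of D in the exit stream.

79.2 mol

Conversion of E: E consumed = 2ξ₁ = 0.847 × 429 → ξ₁ = 181.7 mol.
Yield of B: 1ξ₂ / 429 = 0.239 → ξ₂ = 102.5 mol.
Outlet amounts (n = n₀ + Σ ν·ξ):
  E: 429 − 2(181.7) = 65.64
  D: 0 + 1(181.7) − 1(102.5) = 79.15
  B: 0 + 1(102.5) = 102.5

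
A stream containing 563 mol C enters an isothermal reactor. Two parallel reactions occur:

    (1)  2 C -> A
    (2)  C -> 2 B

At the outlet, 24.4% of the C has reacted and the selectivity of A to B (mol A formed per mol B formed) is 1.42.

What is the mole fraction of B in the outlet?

0.0783

Conversion of C: C consumed = 0.244 × 563 = 137.4 mol = 2ξ₁ + 1ξ₂.
Selectivity: 1ξ₁ / (2ξ₂) = 1.42 → ξ₁ = 2.84 ξ₂.
Substitute: (2·2.84 + 1) ξ₂ = 137.4 → ξ₂ = 20.56 mol, ξ₁ = 58.4 mol.
Outlet amounts (n = n₀ + Σ ν·ξ):
  C: 563 − 2(58.4) − 1(20.56) = 425.6
  A: 0 + 1(58.4) = 58.4
  B: 0 + 2(20.56) = 41.13
Total out = 525.2 mol; y_B = 41.13 / 525.2 = 0.07832.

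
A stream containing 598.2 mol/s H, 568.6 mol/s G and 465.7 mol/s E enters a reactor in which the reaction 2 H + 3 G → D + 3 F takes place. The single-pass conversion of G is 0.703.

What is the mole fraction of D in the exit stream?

G reacted = 0.703 × 568.6 = 399.7 mol/s; ν_G = −3, so ξ = 399.7/3 = 133.2 mol/s.
Outlet amounts (n = n₀ + ν ξ):
  H: 598.2 − 2(133.2) = 331.7
  G: 568.6 − 3(133.2) = 168.9
  D: 0 + 1(133.2) = 133.2
  F: 0 + 3(133.2) = 399.7
  E: 465.7 (inert)
Total out = 1499 mol/s; y_D = 133.2 / 1499 = 0.08887.

0.0889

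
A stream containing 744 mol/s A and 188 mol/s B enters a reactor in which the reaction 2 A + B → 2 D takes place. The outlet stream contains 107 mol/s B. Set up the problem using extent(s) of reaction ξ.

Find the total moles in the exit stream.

851 mol/s

For B: n = n₀ − 1ξ → 107 = 188 − 1ξ, giving ξ = 81 mol/s.
Outlet amounts (n = n₀ + ν ξ):
  A: 744 − 2(81) = 582
  B: 188 − 1(81) = 107
  D: 0 + 2(81) = 162
Total out = 582 + 107 + 162 = 851 mol/s.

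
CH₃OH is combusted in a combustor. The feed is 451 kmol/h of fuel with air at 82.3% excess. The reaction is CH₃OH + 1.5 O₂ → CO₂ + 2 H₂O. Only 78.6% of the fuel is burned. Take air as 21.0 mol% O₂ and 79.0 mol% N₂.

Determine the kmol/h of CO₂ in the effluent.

Stoichiometric O₂ = 1.5 × 451 = 676.5 kmol/h; O₂ fed = 676.5 × 1.823 = 1233 kmol/h.
N₂ fed = 1233 × 79/21 = 4639 kmol/h.
Fuel reacted = 0.786 × 451 → ξ = 354.5 kmol/h.
Outlet (n = n₀ + ν ξ):
  CH₃OH: 451 − 1(354.5) = 96.51
  O₂: 1233 − 1.5(354.5) = 701.5
  N₂: 4639 (inert)
  CO₂: 0 + 1(354.5) = 354.5
  H₂O: 0 + 2(354.5) = 709

354 kmol/h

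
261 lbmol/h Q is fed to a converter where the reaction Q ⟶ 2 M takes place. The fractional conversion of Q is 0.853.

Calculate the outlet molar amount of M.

Q reacted = 0.853 × 261 = 222.6 lbmol/h; ν_Q = −1, so ξ = 222.6/1 = 222.6 lbmol/h.
Outlet amounts (n = n₀ + ν ξ):
  Q: 261 − 1(222.6) = 38.37
  M: 0 + 2(222.6) = 445.3

445 lbmol/h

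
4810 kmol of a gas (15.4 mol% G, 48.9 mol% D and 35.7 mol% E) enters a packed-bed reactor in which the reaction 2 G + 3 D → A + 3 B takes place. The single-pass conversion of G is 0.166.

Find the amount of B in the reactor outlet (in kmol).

184 kmol

G reacted = 0.166 × 740.7 = 123 kmol; ν_G = −2, so ξ = 123/2 = 61.48 kmol.
Outlet amounts (n = n₀ + ν ξ):
  G: 740.7 − 2(61.48) = 617.8
  D: 2352 − 3(61.48) = 2168
  A: 0 + 1(61.48) = 61.48
  B: 0 + 3(61.48) = 184.4
  E: 1717 (inert)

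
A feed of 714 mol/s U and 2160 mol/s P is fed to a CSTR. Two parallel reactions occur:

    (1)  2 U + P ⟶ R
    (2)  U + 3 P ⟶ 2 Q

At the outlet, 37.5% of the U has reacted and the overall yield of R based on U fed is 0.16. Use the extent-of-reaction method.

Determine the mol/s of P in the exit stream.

1930 mol/s

Yield of R: 1ξ₁ / 714 = 0.16 → ξ₁ = 114.2 mol/s.
Conversion of U: 2ξ₁ + 1ξ₂ = 0.375 × 714 = 267.8 → ξ₂ = 39.27 mol/s.
Outlet amounts (n = n₀ + Σ ν·ξ):
  U: 714 − 2(114.2) − 1(39.27) = 446.2
  P: 2160 − 1(114.2) − 3(39.27) = 1928
  R: 0 + 1(114.2) = 114.2
  Q: 0 + 2(39.27) = 78.54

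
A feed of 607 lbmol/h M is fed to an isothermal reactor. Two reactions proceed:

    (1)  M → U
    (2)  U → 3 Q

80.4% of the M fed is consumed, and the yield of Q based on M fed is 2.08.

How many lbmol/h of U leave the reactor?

Conversion of M: M consumed = 1ξ₁ = 0.804 × 607 → ξ₁ = 488 lbmol/h.
Yield of Q: 3ξ₂ / 607 = 2.08 → ξ₂ = 420.9 lbmol/h.
Outlet amounts (n = n₀ + Σ ν·ξ):
  M: 607 − 1(488) = 119
  U: 0 + 1(488) − 1(420.9) = 67.17
  Q: 0 + 3(420.9) = 1263

67.2 lbmol/h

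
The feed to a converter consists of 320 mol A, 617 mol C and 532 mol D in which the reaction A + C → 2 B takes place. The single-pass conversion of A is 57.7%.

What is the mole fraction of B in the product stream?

0.251

A reacted = 0.577 × 320 = 184.6 mol; ν_A = −1, so ξ = 184.6/1 = 184.6 mol.
Outlet amounts (n = n₀ + ν ξ):
  A: 320 − 1(184.6) = 135.4
  C: 617 − 1(184.6) = 432.4
  B: 0 + 2(184.6) = 369.3
  D: 532 (inert)
Total out = 1469 mol; y_B = 369.3 / 1469 = 0.2514.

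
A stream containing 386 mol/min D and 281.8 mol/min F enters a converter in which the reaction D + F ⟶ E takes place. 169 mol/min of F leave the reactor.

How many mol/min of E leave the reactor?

For F: n = n₀ − 1ξ → 169 = 281.8 − 1ξ, giving ξ = 112.8 mol/min.
Outlet amounts (n = n₀ + ν ξ):
  D: 386 − 1(112.8) = 273.2
  F: 281.8 − 1(112.8) = 169
  E: 0 + 1(112.8) = 112.8

113 mol/min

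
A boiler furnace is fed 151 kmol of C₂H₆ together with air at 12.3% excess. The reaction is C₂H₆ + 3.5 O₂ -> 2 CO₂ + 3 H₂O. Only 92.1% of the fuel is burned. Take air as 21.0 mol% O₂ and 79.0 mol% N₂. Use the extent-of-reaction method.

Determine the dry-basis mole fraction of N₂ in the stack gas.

0.849

Stoichiometric O₂ = 3.5 × 151 = 528.5 kmol; O₂ fed = 528.5 × 1.123 = 593.5 kmol.
N₂ fed = 593.5 × 79/21 = 2233 kmol.
Fuel reacted = 0.921 × 151 → ξ = 139.1 kmol.
Outlet (n = n₀ + ν ξ):
  C₂H₆: 151 − 1(139.1) = 11.93
  O₂: 593.5 − 3.5(139.1) = 106.8
  N₂: 2233 (inert)
  CO₂: 0 + 2(139.1) = 278.1
  H₂O: 0 + 3(139.1) = 417.2
Dry total = 2630 kmol; y_N₂ (dry) = 2233 / 2630 = 0.8491.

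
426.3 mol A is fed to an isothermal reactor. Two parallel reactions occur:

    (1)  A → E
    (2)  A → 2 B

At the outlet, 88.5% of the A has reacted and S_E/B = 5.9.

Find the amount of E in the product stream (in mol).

348 mol

Conversion of A: A consumed = 0.885 × 426.3 = 377.3 mol = 1ξ₁ + 1ξ₂.
Selectivity: 1ξ₁ / (2ξ₂) = 5.9 → ξ₁ = 11.8 ξ₂.
Substitute: (1·11.8 + 1) ξ₂ = 377.3 → ξ₂ = 29.47 mol, ξ₁ = 347.8 mol.
Outlet amounts (n = n₀ + Σ ν·ξ):
  A: 426.3 − 1(347.8) − 1(29.47) = 49.02
  E: 0 + 1(347.8) = 347.8
  B: 0 + 2(29.47) = 58.95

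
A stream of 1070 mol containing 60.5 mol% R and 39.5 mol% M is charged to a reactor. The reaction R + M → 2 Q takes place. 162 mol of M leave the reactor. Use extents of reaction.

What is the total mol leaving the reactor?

For M: n = n₀ − 1ξ → 162 = 422.6 − 1ξ, giving ξ = 260.6 mol.
Outlet amounts (n = n₀ + ν ξ):
  R: 647.4 − 1(260.6) = 386.7
  M: 422.6 − 1(260.6) = 162
  Q: 0 + 2(260.6) = 521.3
Total out = 386.7 + 162 + 521.3 = 1070 mol.

1070 mol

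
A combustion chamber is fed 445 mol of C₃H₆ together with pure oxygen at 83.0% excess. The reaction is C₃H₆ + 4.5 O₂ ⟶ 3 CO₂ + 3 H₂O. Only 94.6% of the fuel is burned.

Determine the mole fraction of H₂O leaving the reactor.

0.292

Stoichiometric O₂ = 4.5 × 445 = 2002 mol; O₂ fed = 2002 × 1.830 = 3665 mol.
Fuel reacted = 0.946 × 445 → ξ = 421 mol.
Outlet (n = n₀ + ν ξ):
  C₃H₆: 445 − 1(421) = 24.03
  O₂: 3665 − 4.5(421) = 1770
  CO₂: 0 + 3(421) = 1263
  H₂O: 0 + 3(421) = 1263
Total out = 4320 mol; y_H₂O = 1263 / 4320 = 0.2923.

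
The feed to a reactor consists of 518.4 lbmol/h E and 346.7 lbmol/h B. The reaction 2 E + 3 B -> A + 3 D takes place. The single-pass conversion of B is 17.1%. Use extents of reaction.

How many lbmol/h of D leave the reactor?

59.3 lbmol/h

B reacted = 0.171 × 346.7 = 59.29 lbmol/h; ν_B = −3, so ξ = 59.29/3 = 19.76 lbmol/h.
Outlet amounts (n = n₀ + ν ξ):
  E: 518.4 − 2(19.76) = 478.9
  B: 346.7 − 3(19.76) = 287.4
  A: 0 + 1(19.76) = 19.76
  D: 0 + 3(19.76) = 59.29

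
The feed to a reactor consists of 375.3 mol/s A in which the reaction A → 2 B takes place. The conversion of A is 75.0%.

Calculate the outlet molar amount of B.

563 mol/s

A reacted = 0.75 × 375.3 = 281.5 mol/s; ν_A = −1, so ξ = 281.5/1 = 281.5 mol/s.
Outlet amounts (n = n₀ + ν ξ):
  A: 375.3 − 1(281.5) = 93.82
  B: 0 + 2(281.5) = 563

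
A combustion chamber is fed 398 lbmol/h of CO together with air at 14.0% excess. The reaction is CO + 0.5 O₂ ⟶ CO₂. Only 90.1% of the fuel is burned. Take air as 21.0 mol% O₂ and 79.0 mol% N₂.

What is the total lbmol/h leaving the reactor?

Stoichiometric O₂ = 0.5 × 398 = 199 lbmol/h; O₂ fed = 199 × 1.140 = 226.9 lbmol/h.
N₂ fed = 226.9 × 79/21 = 853.4 lbmol/h.
Fuel reacted = 0.901 × 398 → ξ = 358.6 lbmol/h.
Outlet (n = n₀ + ν ξ):
  CO: 398 − 1(358.6) = 39.4
  O₂: 226.9 − 0.5(358.6) = 47.56
  N₂: 853.4 (inert)
  CO₂: 0 + 1(358.6) = 358.6
Total out = 39.4 + 47.56 + 853.4 + 358.6 = 1299 lbmol/h.

1300 lbmol/h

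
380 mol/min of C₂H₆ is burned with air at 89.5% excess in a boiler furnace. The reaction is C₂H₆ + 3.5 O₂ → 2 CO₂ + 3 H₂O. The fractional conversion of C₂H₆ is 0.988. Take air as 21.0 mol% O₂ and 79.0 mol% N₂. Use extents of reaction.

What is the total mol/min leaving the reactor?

12600 mol/min

Stoichiometric O₂ = 3.5 × 380 = 1330 mol/min; O₂ fed = 1330 × 1.895 = 2520 mol/min.
N₂ fed = 2520 × 79/21 = 9481 mol/min.
Fuel reacted = 0.988 × 380 → ξ = 375.4 mol/min.
Outlet (n = n₀ + ν ξ):
  C₂H₆: 380 − 1(375.4) = 4.56
  O₂: 2520 − 3.5(375.4) = 1206
  N₂: 9481 (inert)
  CO₂: 0 + 2(375.4) = 750.9
  H₂O: 0 + 3(375.4) = 1126
Total out = 4.56 + 1206 + 9481 + 750.9 + 1126 = 12570 mol/min.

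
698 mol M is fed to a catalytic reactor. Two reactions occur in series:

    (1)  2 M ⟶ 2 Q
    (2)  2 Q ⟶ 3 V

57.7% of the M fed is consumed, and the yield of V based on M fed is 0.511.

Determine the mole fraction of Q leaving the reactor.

0.202

Conversion of M: M consumed = 2ξ₁ = 0.577 × 698 → ξ₁ = 201.4 mol.
Yield of V: 3ξ₂ / 698 = 0.511 → ξ₂ = 118.9 mol.
Outlet amounts (n = n₀ + Σ ν·ξ):
  M: 698 − 2(201.4) = 295.3
  Q: 0 + 2(201.4) − 2(118.9) = 165
  V: 0 + 3(118.9) = 356.7
Total out = 816.9 mol; y_Q = 165 / 816.9 = 0.2019.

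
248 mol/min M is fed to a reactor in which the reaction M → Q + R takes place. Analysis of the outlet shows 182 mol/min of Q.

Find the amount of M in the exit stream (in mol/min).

66 mol/min

For Q: n = n₀ + 1ξ → 182 = 0 + 1ξ, giving ξ = 182 mol/min.
Outlet amounts (n = n₀ + ν ξ):
  M: 248 − 1(182) = 66
  Q: 0 + 1(182) = 182
  R: 0 + 1(182) = 182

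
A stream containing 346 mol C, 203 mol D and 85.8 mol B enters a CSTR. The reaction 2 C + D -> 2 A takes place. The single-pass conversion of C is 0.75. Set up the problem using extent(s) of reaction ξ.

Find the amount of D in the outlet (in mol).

C reacted = 0.75 × 346 = 259.5 mol; ν_C = −2, so ξ = 259.5/2 = 129.8 mol.
Outlet amounts (n = n₀ + ν ξ):
  C: 346 − 2(129.8) = 86.5
  D: 203 − 1(129.8) = 73.25
  A: 0 + 2(129.8) = 259.5
  B: 85.8 (inert)

73.2 mol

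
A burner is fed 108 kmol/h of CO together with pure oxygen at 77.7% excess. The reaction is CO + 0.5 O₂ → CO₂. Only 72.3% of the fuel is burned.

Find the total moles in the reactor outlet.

Stoichiometric O₂ = 0.5 × 108 = 54 kmol/h; O₂ fed = 54 × 1.777 = 95.96 kmol/h.
Fuel reacted = 0.723 × 108 → ξ = 78.08 kmol/h.
Outlet (n = n₀ + ν ξ):
  CO: 108 − 1(78.08) = 29.92
  O₂: 95.96 − 0.5(78.08) = 56.92
  CO₂: 0 + 1(78.08) = 78.08
Total out = 29.92 + 56.92 + 78.08 = 164.9 kmol/h.

165 kmol/h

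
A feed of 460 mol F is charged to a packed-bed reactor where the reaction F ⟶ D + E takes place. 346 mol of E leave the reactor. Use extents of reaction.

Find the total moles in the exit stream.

For E: n = n₀ + 1ξ → 346 = 0 + 1ξ, giving ξ = 346 mol.
Outlet amounts (n = n₀ + ν ξ):
  F: 460 − 1(346) = 114
  D: 0 + 1(346) = 346
  E: 0 + 1(346) = 346
Total out = 114 + 346 + 346 = 806 mol.

806 mol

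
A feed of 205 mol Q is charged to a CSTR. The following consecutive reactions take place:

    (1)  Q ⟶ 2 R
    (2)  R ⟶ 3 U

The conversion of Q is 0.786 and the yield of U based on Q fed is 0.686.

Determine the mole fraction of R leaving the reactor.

Conversion of Q: Q consumed = 1ξ₁ = 0.786 × 205 → ξ₁ = 161.1 mol.
Yield of U: 3ξ₂ / 205 = 0.686 → ξ₂ = 46.88 mol.
Outlet amounts (n = n₀ + Σ ν·ξ):
  Q: 205 − 1(161.1) = 43.87
  R: 0 + 2(161.1) − 1(46.88) = 275.4
  U: 0 + 3(46.88) = 140.6
Total out = 459.9 mol; y_R = 275.4 / 459.9 = 0.5988.

0.599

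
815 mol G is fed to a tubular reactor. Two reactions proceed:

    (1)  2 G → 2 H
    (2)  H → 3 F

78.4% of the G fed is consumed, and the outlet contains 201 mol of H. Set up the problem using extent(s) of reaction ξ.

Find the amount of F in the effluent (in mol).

Conversion of G: G consumed = 2ξ₁ = 0.784 × 815 → ξ₁ = 319.5 mol.
H balance: n_H = 0 + 2ξ₁ − 1ξ₂ = 201 → ξ₂ = (2·319.5 − 201)/1 = 438 mol.
Outlet amounts (n = n₀ + Σ ν·ξ):
  G: 815 − 2(319.5) = 176
  H: 0 + 2(319.5) − 1(438) = 201
  F: 0 + 3(438) = 1314

1310 mol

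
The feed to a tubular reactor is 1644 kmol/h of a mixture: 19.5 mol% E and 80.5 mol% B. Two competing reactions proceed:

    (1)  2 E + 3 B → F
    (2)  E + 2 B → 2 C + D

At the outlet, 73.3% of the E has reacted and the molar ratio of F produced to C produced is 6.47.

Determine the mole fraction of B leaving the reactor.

Conversion of E: E consumed = 0.733 × 320.6 = 235 kmol/h = 2ξ₁ + 1ξ₂.
Selectivity: 1ξ₁ / (2ξ₂) = 6.47 → ξ₁ = 12.94 ξ₂.
Substitute: (2·12.94 + 1) ξ₂ = 235 → ξ₂ = 8.742 kmol/h, ξ₁ = 113.1 kmol/h.
Outlet amounts (n = n₀ + Σ ν·ξ):
  E: 320.6 − 2(113.1) − 1(8.742) = 85.59
  B: 1323 − 3(113.1) − 2(8.742) = 966.6
  F: 0 + 1(113.1) = 113.1
  C: 0 + 2(8.742) = 17.48
  D: 0 + 1(8.742) = 8.742
Total out = 1192 kmol/h; y_B = 966.6 / 1192 = 0.8112.

0.811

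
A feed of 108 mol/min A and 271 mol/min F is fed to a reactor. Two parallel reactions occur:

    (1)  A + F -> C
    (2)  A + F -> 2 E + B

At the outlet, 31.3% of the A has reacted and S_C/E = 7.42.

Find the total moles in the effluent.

349 mol/min

Conversion of A: A consumed = 0.313 × 108 = 33.8 mol/min = 1ξ₁ + 1ξ₂.
Selectivity: 1ξ₁ / (2ξ₂) = 7.42 → ξ₁ = 14.84 ξ₂.
Substitute: (1·14.84 + 1) ξ₂ = 33.8 → ξ₂ = 2.134 mol/min, ξ₁ = 31.67 mol/min.
Outlet amounts (n = n₀ + Σ ν·ξ):
  A: 108 − 1(31.67) − 1(2.134) = 74.2
  F: 271 − 1(31.67) − 1(2.134) = 237.2
  C: 0 + 1(31.67) = 31.67
  E: 0 + 2(2.134) = 4.268
  B: 0 + 1(2.134) = 2.134
Total out = 74.2 + 237.2 + 31.67 + 4.268 + 2.134 = 349.5 mol/min.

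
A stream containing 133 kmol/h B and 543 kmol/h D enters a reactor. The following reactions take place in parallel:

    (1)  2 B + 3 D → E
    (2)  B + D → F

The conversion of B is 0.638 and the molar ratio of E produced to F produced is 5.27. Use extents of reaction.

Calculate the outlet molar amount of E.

38.8 kmol/h

Conversion of B: B consumed = 0.638 × 133 = 84.85 kmol/h = 2ξ₁ + 1ξ₂.
Selectivity: 1ξ₁ / (1ξ₂) = 5.27 → ξ₁ = 5.27 ξ₂.
Substitute: (2·5.27 + 1) ξ₂ = 84.85 → ξ₂ = 7.353 kmol/h, ξ₁ = 38.75 kmol/h.
Outlet amounts (n = n₀ + Σ ν·ξ):
  B: 133 − 2(38.75) − 1(7.353) = 48.15
  D: 543 − 3(38.75) − 1(7.353) = 419.4
  E: 0 + 1(38.75) = 38.75
  F: 0 + 1(7.353) = 7.353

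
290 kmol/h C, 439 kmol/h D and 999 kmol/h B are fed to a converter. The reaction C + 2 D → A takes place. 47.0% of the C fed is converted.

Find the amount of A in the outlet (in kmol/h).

C reacted = 0.47 × 290 = 136.3 kmol/h; ν_C = −1, so ξ = 136.3/1 = 136.3 kmol/h.
Outlet amounts (n = n₀ + ν ξ):
  C: 290 − 1(136.3) = 153.7
  D: 439 − 2(136.3) = 166.4
  A: 0 + 1(136.3) = 136.3
  B: 999 (inert)

136 kmol/h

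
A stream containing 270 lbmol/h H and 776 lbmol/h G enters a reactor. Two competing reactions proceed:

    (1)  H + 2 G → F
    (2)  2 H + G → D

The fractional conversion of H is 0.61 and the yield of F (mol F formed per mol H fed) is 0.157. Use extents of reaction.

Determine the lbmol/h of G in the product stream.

Yield of F: 1ξ₁ / 270 = 0.157 → ξ₁ = 42.39 lbmol/h.
Conversion of H: 1ξ₁ + 2ξ₂ = 0.61 × 270 = 164.7 → ξ₂ = 61.15 lbmol/h.
Outlet amounts (n = n₀ + Σ ν·ξ):
  H: 270 − 1(42.39) − 2(61.15) = 105.3
  G: 776 − 2(42.39) − 1(61.15) = 630.1
  F: 0 + 1(42.39) = 42.39
  D: 0 + 1(61.15) = 61.15

630 lbmol/h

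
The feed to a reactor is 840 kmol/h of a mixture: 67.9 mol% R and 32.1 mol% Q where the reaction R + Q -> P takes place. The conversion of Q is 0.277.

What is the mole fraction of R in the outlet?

0.648

Q reacted = 0.277 × 269.6 = 74.69 kmol/h; ν_Q = −1, so ξ = 74.69/1 = 74.69 kmol/h.
Outlet amounts (n = n₀ + ν ξ):
  R: 570.4 − 1(74.69) = 495.7
  Q: 269.6 − 1(74.69) = 194.9
  P: 0 + 1(74.69) = 74.69
Total out = 765.3 kmol/h; y_R = 495.7 / 765.3 = 0.6477.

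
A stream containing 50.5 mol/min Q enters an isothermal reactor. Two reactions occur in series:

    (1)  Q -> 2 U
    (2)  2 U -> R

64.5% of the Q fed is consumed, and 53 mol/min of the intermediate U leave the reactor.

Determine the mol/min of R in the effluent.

Conversion of Q: Q consumed = 1ξ₁ = 0.645 × 50.5 → ξ₁ = 32.57 mol/min.
U balance: n_U = 0 + 2ξ₁ − 2ξ₂ = 53 → ξ₂ = (2·32.57 − 53)/2 = 6.072 mol/min.
Outlet amounts (n = n₀ + Σ ν·ξ):
  Q: 50.5 − 1(32.57) = 17.93
  U: 0 + 2(32.57) − 2(6.072) = 53
  R: 0 + 1(6.072) = 6.072

6.07 mol/min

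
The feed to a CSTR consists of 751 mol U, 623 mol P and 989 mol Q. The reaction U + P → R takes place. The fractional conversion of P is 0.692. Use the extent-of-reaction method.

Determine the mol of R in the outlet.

P reacted = 0.692 × 623 = 431.1 mol; ν_P = −1, so ξ = 431.1/1 = 431.1 mol.
Outlet amounts (n = n₀ + ν ξ):
  U: 751 − 1(431.1) = 319.9
  P: 623 − 1(431.1) = 191.9
  R: 0 + 1(431.1) = 431.1
  Q: 989 (inert)

431 mol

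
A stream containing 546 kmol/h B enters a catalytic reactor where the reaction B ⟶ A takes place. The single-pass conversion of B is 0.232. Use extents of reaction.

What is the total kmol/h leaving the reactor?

546 kmol/h

B reacted = 0.232 × 546 = 126.7 kmol/h; ν_B = −1, so ξ = 126.7/1 = 126.7 kmol/h.
Outlet amounts (n = n₀ + ν ξ):
  B: 546 − 1(126.7) = 419.3
  A: 0 + 1(126.7) = 126.7
Total out = 419.3 + 126.7 = 546 kmol/h.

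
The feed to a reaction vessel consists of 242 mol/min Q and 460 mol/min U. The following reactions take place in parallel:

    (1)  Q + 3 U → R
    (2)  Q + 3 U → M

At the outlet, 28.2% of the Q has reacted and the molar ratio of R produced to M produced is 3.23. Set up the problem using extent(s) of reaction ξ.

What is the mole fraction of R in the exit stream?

0.105

Conversion of Q: Q consumed = 0.282 × 242 = 68.24 mol/min = 1ξ₁ + 1ξ₂.
Selectivity: 1ξ₁ / (1ξ₂) = 3.23 → ξ₁ = 3.23 ξ₂.
Substitute: (1·3.23 + 1) ξ₂ = 68.24 → ξ₂ = 16.13 mol/min, ξ₁ = 52.11 mol/min.
Outlet amounts (n = n₀ + Σ ν·ξ):
  Q: 242 − 1(52.11) − 1(16.13) = 173.8
  U: 460 − 3(52.11) − 3(16.13) = 255.3
  R: 0 + 1(52.11) = 52.11
  M: 0 + 1(16.13) = 16.13
Total out = 497.3 mol/min; y_R = 52.11 / 497.3 = 0.1048.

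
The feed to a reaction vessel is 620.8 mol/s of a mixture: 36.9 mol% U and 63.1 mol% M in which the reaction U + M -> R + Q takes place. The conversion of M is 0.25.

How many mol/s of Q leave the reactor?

97.9 mol/s

M reacted = 0.25 × 391.7 = 97.93 mol/s; ν_M = −1, so ξ = 97.93/1 = 97.93 mol/s.
Outlet amounts (n = n₀ + ν ξ):
  U: 229.1 − 1(97.93) = 131.1
  M: 391.7 − 1(97.93) = 293.8
  R: 0 + 1(97.93) = 97.93
  Q: 0 + 1(97.93) = 97.93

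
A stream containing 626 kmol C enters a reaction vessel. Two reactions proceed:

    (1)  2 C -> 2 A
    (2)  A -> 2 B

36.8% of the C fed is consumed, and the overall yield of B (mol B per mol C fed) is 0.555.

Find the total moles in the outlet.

800 kmol

Conversion of C: C consumed = 2ξ₁ = 0.368 × 626 → ξ₁ = 115.2 kmol.
Yield of B: 2ξ₂ / 626 = 0.555 → ξ₂ = 173.7 kmol.
Outlet amounts (n = n₀ + Σ ν·ξ):
  C: 626 − 2(115.2) = 395.6
  A: 0 + 2(115.2) − 1(173.7) = 56.65
  B: 0 + 2(173.7) = 347.4
Total out = 395.6 + 56.65 + 347.4 = 799.7 kmol.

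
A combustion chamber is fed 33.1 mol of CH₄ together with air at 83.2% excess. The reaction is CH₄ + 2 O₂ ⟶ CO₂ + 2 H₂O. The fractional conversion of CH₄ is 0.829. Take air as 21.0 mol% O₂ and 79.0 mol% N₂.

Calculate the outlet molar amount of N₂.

456 mol

Stoichiometric O₂ = 2 × 33.1 = 66.2 mol; O₂ fed = 66.2 × 1.832 = 121.3 mol.
N₂ fed = 121.3 × 79/21 = 456.2 mol.
Fuel reacted = 0.829 × 33.1 → ξ = 27.44 mol.
Outlet (n = n₀ + ν ξ):
  CH₄: 33.1 − 1(27.44) = 5.66
  O₂: 121.3 − 2(27.44) = 66.4
  N₂: 456.2 (inert)
  CO₂: 0 + 1(27.44) = 27.44
  H₂O: 0 + 2(27.44) = 54.88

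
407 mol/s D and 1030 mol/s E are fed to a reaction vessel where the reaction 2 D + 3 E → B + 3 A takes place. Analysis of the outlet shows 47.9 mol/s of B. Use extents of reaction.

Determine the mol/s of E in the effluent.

For B: n = n₀ + 1ξ → 47.9 = 0 + 1ξ, giving ξ = 47.9 mol/s.
Outlet amounts (n = n₀ + ν ξ):
  D: 407 − 2(47.9) = 311.2
  E: 1030 − 3(47.9) = 886.3
  B: 0 + 1(47.9) = 47.9
  A: 0 + 3(47.9) = 143.7

886 mol/s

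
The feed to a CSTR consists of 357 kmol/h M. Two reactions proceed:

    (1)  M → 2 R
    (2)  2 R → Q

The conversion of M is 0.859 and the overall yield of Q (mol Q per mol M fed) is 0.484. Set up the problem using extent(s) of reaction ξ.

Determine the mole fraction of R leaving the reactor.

Conversion of M: M consumed = 1ξ₁ = 0.859 × 357 → ξ₁ = 306.7 kmol/h.
Yield of Q: 1ξ₂ / 357 = 0.484 → ξ₂ = 172.8 kmol/h.
Outlet amounts (n = n₀ + Σ ν·ξ):
  M: 357 − 1(306.7) = 50.34
  R: 0 + 2(306.7) − 2(172.8) = 267.8
  Q: 0 + 1(172.8) = 172.8
Total out = 490.9 kmol/h; y_R = 267.8 / 490.9 = 0.5455.

0.545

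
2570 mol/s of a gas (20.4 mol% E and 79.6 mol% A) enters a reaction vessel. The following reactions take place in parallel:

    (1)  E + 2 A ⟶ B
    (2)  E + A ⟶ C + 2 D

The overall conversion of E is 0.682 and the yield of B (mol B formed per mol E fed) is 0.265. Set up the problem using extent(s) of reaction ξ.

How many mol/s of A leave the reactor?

Yield of B: 1ξ₁ / 524.3 = 0.265 → ξ₁ = 138.9 mol/s.
Conversion of E: 1ξ₁ + 1ξ₂ = 0.682 × 524.3 = 357.6 → ξ₂ = 218.6 mol/s.
Outlet amounts (n = n₀ + Σ ν·ξ):
  E: 524.3 − 1(138.9) − 1(218.6) = 166.7
  A: 2046 − 2(138.9) − 1(218.6) = 1549
  B: 0 + 1(138.9) = 138.9
  C: 0 + 1(218.6) = 218.6
  D: 0 + 2(218.6) = 437.2

1550 mol/s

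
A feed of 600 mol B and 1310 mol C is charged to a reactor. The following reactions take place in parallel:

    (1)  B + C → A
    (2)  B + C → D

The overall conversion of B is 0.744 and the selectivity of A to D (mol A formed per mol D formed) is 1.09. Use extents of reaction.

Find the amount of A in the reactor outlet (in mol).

233 mol

Conversion of B: B consumed = 0.744 × 600 = 446.4 mol = 1ξ₁ + 1ξ₂.
Selectivity: 1ξ₁ / (1ξ₂) = 1.09 → ξ₁ = 1.09 ξ₂.
Substitute: (1·1.09 + 1) ξ₂ = 446.4 → ξ₂ = 213.6 mol, ξ₁ = 232.8 mol.
Outlet amounts (n = n₀ + Σ ν·ξ):
  B: 600 − 1(232.8) − 1(213.6) = 153.6
  C: 1310 − 1(232.8) − 1(213.6) = 863.6
  A: 0 + 1(232.8) = 232.8
  D: 0 + 1(213.6) = 213.6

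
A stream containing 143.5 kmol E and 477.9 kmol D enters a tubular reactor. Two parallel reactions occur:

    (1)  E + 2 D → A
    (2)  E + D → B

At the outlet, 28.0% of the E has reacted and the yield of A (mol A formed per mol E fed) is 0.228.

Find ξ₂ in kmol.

Yield of A: 1ξ₁ / 143.5 = 0.228 → ξ₁ = 32.72 kmol.
Conversion of E: 1ξ₁ + 1ξ₂ = 0.28 × 143.5 = 40.18 → ξ₂ = 7.462 kmol.
Outlet amounts (n = n₀ + Σ ν·ξ):
  E: 143.5 − 1(32.72) − 1(7.462) = 103.3
  D: 477.9 − 2(32.72) − 1(7.462) = 405
  A: 0 + 1(32.72) = 32.72
  B: 0 + 1(7.462) = 7.462

ξ₂ = 7.46 kmol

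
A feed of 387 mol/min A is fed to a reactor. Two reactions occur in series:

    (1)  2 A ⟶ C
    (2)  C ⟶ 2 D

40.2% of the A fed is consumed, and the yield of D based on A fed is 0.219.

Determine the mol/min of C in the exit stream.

35.4 mol/min

Conversion of A: A consumed = 2ξ₁ = 0.402 × 387 → ξ₁ = 77.79 mol/min.
Yield of D: 2ξ₂ / 387 = 0.219 → ξ₂ = 42.38 mol/min.
Outlet amounts (n = n₀ + Σ ν·ξ):
  A: 387 − 2(77.79) = 231.4
  C: 0 + 1(77.79) − 1(42.38) = 35.41
  D: 0 + 2(42.38) = 84.75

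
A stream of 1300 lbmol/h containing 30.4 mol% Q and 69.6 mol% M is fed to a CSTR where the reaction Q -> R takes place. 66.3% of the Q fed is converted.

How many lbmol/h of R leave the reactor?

Q reacted = 0.663 × 395.2 = 262 lbmol/h; ν_Q = −1, so ξ = 262/1 = 262 lbmol/h.
Outlet amounts (n = n₀ + ν ξ):
  Q: 395.2 − 1(262) = 133.2
  R: 0 + 1(262) = 262
  M: 904.8 (inert)

262 lbmol/h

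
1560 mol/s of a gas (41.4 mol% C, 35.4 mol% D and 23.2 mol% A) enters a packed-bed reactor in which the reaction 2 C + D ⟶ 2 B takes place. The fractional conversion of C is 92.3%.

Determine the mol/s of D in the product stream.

254 mol/s

C reacted = 0.923 × 645.8 = 596.1 mol/s; ν_C = −2, so ξ = 596.1/2 = 298.1 mol/s.
Outlet amounts (n = n₀ + ν ξ):
  C: 645.8 − 2(298.1) = 49.73
  D: 552.2 − 1(298.1) = 254.2
  B: 0 + 2(298.1) = 596.1
  A: 361.9 (inert)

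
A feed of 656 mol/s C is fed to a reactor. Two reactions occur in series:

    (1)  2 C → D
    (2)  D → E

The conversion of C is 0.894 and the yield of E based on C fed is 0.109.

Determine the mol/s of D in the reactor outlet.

Conversion of C: C consumed = 2ξ₁ = 0.894 × 656 → ξ₁ = 293.2 mol/s.
Yield of E: 1ξ₂ / 656 = 0.109 → ξ₂ = 71.5 mol/s.
Outlet amounts (n = n₀ + Σ ν·ξ):
  C: 656 − 2(293.2) = 69.54
  D: 0 + 1(293.2) − 1(71.5) = 221.7
  E: 0 + 1(71.5) = 71.5

222 mol/s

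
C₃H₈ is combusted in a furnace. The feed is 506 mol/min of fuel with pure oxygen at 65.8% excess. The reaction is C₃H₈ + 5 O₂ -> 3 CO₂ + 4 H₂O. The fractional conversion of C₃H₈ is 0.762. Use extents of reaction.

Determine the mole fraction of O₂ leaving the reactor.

Stoichiometric O₂ = 5 × 506 = 2530 mol/min; O₂ fed = 2530 × 1.658 = 4195 mol/min.
Fuel reacted = 0.762 × 506 → ξ = 385.6 mol/min.
Outlet (n = n₀ + ν ξ):
  C₃H₈: 506 − 1(385.6) = 120.4
  O₂: 4195 − 5(385.6) = 2267
  CO₂: 0 + 3(385.6) = 1157
  H₂O: 0 + 4(385.6) = 1542
Total out = 5086 mol/min; y_O₂ = 2267 / 5086 = 0.4457.

0.446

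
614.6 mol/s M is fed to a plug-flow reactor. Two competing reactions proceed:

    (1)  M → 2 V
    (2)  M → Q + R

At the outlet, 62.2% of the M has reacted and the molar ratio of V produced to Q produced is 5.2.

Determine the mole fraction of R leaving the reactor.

Conversion of M: M consumed = 0.622 × 614.6 = 382.3 mol/s = 1ξ₁ + 1ξ₂.
Selectivity: 2ξ₁ / (1ξ₂) = 5.2 → ξ₁ = 2.6 ξ₂.
Substitute: (1·2.6 + 1) ξ₂ = 382.3 → ξ₂ = 106.2 mol/s, ξ₁ = 276.1 mol/s.
Outlet amounts (n = n₀ + Σ ν·ξ):
  M: 614.6 − 1(276.1) − 1(106.2) = 232.3
  V: 0 + 2(276.1) = 552.2
  Q: 0 + 1(106.2) = 106.2
  R: 0 + 1(106.2) = 106.2
Total out = 996.9 mol/s; y_R = 106.2 / 996.9 = 0.1065.

0.107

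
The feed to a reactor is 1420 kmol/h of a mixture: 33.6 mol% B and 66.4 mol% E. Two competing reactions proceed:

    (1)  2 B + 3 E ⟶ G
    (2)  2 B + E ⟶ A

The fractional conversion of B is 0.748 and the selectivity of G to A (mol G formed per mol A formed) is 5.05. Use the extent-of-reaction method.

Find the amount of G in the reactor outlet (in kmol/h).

Conversion of B: B consumed = 0.748 × 477.1 = 356.9 kmol/h = 2ξ₁ + 2ξ₂.
Selectivity: 1ξ₁ / (1ξ₂) = 5.05 → ξ₁ = 5.05 ξ₂.
Substitute: (2·5.05 + 2) ξ₂ = 356.9 → ξ₂ = 29.49 kmol/h, ξ₁ = 148.9 kmol/h.
Outlet amounts (n = n₀ + Σ ν·ξ):
  B: 477.1 − 2(148.9) − 2(29.49) = 120.2
  E: 942.9 − 3(148.9) − 1(29.49) = 466.5
  G: 0 + 1(148.9) = 148.9
  A: 0 + 1(29.49) = 29.49

149 kmol/h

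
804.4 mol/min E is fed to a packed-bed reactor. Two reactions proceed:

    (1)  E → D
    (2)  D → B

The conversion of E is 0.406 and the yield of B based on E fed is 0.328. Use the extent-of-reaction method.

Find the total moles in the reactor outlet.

Conversion of E: E consumed = 1ξ₁ = 0.406 × 804.4 → ξ₁ = 326.6 mol/min.
Yield of B: 1ξ₂ / 804.4 = 0.328 → ξ₂ = 263.8 mol/min.
Outlet amounts (n = n₀ + Σ ν·ξ):
  E: 804.4 − 1(326.6) = 477.8
  D: 0 + 1(326.6) − 1(263.8) = 62.74
  B: 0 + 1(263.8) = 263.8
Total out = 477.8 + 62.74 + 263.8 = 804.4 mol/min.

804 mol/min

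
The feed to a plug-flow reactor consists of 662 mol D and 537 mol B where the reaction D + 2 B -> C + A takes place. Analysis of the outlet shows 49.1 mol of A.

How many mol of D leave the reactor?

613 mol

For A: n = n₀ + 1ξ → 49.1 = 0 + 1ξ, giving ξ = 49.1 mol.
Outlet amounts (n = n₀ + ν ξ):
  D: 662 − 1(49.1) = 612.9
  B: 537 − 2(49.1) = 438.8
  C: 0 + 1(49.1) = 49.1
  A: 0 + 1(49.1) = 49.1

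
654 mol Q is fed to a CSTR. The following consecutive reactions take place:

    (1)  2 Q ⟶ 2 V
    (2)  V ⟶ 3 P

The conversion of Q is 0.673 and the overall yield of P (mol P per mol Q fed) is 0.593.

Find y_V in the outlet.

0.341

Conversion of Q: Q consumed = 2ξ₁ = 0.673 × 654 → ξ₁ = 220.1 mol.
Yield of P: 3ξ₂ / 654 = 0.593 → ξ₂ = 129.3 mol.
Outlet amounts (n = n₀ + Σ ν·ξ):
  Q: 654 − 2(220.1) = 213.9
  V: 0 + 2(220.1) − 1(129.3) = 310.9
  P: 0 + 3(129.3) = 387.8
Total out = 912.5 mol; y_V = 310.9 / 912.5 = 0.3407.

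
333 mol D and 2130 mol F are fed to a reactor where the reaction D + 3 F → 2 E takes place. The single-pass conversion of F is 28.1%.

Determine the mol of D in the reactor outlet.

133 mol

F reacted = 0.281 × 2130 = 598.5 mol; ν_F = −3, so ξ = 598.5/3 = 199.5 mol.
Outlet amounts (n = n₀ + ν ξ):
  D: 333 − 1(199.5) = 133.5
  F: 2130 − 3(199.5) = 1531
  E: 0 + 2(199.5) = 399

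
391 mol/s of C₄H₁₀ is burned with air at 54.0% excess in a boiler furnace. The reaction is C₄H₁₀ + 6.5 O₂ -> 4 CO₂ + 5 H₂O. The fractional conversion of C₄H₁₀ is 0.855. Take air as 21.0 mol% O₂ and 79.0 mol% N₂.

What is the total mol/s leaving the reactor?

Stoichiometric O₂ = 6.5 × 391 = 2542 mol/s; O₂ fed = 2542 × 1.540 = 3914 mol/s.
N₂ fed = 3914 × 79/21 = 14720 mol/s.
Fuel reacted = 0.855 × 391 → ξ = 334.3 mol/s.
Outlet (n = n₀ + ν ξ):
  C₄H₁₀: 391 − 1(334.3) = 56.69
  O₂: 3914 − 6.5(334.3) = 1741
  N₂: 14720 (inert)
  CO₂: 0 + 4(334.3) = 1337
  H₂O: 0 + 5(334.3) = 1672
Total out = 56.69 + 1741 + 14720 + 1337 + 1672 = 19530 mol/s.

19500 mol/s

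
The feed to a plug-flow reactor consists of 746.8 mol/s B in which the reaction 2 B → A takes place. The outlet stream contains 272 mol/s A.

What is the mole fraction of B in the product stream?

For A: n = n₀ + 1ξ → 272 = 0 + 1ξ, giving ξ = 272 mol/s.
Outlet amounts (n = n₀ + ν ξ):
  B: 746.8 − 2(272) = 202.8
  A: 0 + 1(272) = 272
Total out = 474.8 mol/s; y_B = 202.8 / 474.8 = 0.4271.

0.427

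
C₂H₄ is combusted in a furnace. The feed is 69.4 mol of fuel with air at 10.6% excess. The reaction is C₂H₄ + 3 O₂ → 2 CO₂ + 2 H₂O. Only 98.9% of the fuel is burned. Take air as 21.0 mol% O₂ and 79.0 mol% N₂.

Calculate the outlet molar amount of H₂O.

137 mol

Stoichiometric O₂ = 3 × 69.4 = 208.2 mol; O₂ fed = 208.2 × 1.106 = 230.3 mol.
N₂ fed = 230.3 × 79/21 = 866.3 mol.
Fuel reacted = 0.989 × 69.4 → ξ = 68.64 mol.
Outlet (n = n₀ + ν ξ):
  C₂H₄: 69.4 − 1(68.64) = 0.7634
  O₂: 230.3 − 3(68.64) = 24.36
  N₂: 866.3 (inert)
  CO₂: 0 + 2(68.64) = 137.3
  H₂O: 0 + 2(68.64) = 137.3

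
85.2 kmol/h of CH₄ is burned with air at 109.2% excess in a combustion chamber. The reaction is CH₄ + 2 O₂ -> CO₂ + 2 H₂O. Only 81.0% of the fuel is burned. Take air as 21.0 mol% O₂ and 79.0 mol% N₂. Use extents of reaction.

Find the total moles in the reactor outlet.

Stoichiometric O₂ = 2 × 85.2 = 170.4 kmol/h; O₂ fed = 170.4 × 2.092 = 356.5 kmol/h.
N₂ fed = 356.5 × 79/21 = 1341 kmol/h.
Fuel reacted = 0.81 × 85.2 → ξ = 69.01 kmol/h.
Outlet (n = n₀ + ν ξ):
  CH₄: 85.2 − 1(69.01) = 16.19
  O₂: 356.5 − 2(69.01) = 218.5
  N₂: 1341 (inert)
  CO₂: 0 + 1(69.01) = 69.01
  H₂O: 0 + 2(69.01) = 138
Total out = 16.19 + 218.5 + 1341 + 69.01 + 138 = 1783 kmol/h.

1780 kmol/h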